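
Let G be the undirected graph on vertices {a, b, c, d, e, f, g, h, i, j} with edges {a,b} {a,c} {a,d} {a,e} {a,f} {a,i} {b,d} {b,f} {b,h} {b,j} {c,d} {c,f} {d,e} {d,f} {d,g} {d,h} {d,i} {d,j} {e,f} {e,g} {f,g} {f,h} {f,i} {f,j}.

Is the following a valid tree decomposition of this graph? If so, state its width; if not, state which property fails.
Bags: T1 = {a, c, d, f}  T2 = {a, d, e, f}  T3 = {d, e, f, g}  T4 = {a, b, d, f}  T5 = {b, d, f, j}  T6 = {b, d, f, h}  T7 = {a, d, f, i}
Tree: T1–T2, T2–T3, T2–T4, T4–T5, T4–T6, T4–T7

Yes; width 3.

Checking the three conditions: (i) the bags cover all of {a, b, c, d, e, f, g, h, i, j}; (ii) for each edge, some bag contains both endpoints; (iii) the bags containing any fixed vertex form a subtree. All hold, so the decomposition is valid with width 4 − 1 = 3.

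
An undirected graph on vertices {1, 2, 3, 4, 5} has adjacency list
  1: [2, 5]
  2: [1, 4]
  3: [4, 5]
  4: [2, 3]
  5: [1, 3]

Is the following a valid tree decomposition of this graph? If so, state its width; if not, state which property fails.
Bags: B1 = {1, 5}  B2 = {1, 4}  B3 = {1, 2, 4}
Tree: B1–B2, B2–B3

No — vertex 3 appears in no bag.

A tree decomposition must satisfy three properties: every vertex lies in some bag; for every edge, both endpoints lie together in some bag; and for every vertex, the bags containing it form a connected subtree. Here vertex 3 appears in no bag, so the decomposition is invalid.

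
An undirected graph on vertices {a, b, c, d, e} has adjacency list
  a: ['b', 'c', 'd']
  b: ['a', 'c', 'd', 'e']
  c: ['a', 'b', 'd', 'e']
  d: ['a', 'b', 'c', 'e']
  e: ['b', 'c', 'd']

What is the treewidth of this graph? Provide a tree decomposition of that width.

Every bag has size at most 4, so the width is 4 − 1 = 3 and tw(G) ≤ 3. Conversely, {b, c, d, e} is a clique of size 4, and the vertices of any clique must share a bag in every tree decomposition; so some bag has ≥ 4 vertices and tw(G) ≥ 3. The upper and lower bounds meet at 3, so that is the treewidth.

Treewidth 3.
One such decomposition:
Bags: B1 = {a, b, c, d}  B2 = {b, c, d, e}
Tree: B1–B2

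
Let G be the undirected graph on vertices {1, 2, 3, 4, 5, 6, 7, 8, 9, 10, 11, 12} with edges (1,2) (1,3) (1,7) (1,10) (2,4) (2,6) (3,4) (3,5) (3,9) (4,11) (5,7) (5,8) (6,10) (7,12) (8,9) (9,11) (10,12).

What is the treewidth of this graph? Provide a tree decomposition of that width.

Treewidth 3.
One optimal decomposition is:
Bags: B1 = {5, 8, 9, 11}  B2 = {3, 5, 9, 11}  B3 = {3, 4, 5, 11}  B4 = {3, 4, 5, 7}  B5 = {1, 3, 4, 7}  B6 = {1, 2, 4, 7}  B7 = {1, 2, 7, 12}  B8 = {1, 2, 10, 12}  B9 = {2, 6, 10, 12}
Tree: B1–B2, B2–B3, B3–B4, B4–B5, B5–B6, B6–B7, B7–B8, B8–B9

The largest bag has 4 vertices, giving width 3; this decomposition certifies tw(G) ≤ 3. For the lower bound: the 4 vertex sets {8,9,11}, {5}, {3}, {1,2,4,7} are disjoint, each induces a connected subgraph, and every pair is joined by at least one edge of G. Contracting each set to a single vertex therefore yields K_{4} as a minor, and since treewidth is minor-monotone, tw(G) ≥ tw(K_{4}) = 3. Combining the bounds, tw(G) = 3.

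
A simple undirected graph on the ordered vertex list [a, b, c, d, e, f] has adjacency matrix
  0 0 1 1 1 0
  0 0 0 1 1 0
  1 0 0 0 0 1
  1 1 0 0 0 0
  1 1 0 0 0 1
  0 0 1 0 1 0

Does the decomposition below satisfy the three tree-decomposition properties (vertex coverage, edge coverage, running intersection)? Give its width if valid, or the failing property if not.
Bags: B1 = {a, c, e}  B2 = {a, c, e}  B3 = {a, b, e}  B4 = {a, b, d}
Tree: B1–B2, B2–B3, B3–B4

No — vertex f appears in no bag.

A tree decomposition must satisfy three properties: every vertex lies in some bag; for every edge, both endpoints lie together in some bag; and for every vertex, the bags containing it form a connected subtree. Here vertex f appears in no bag, so the decomposition is invalid.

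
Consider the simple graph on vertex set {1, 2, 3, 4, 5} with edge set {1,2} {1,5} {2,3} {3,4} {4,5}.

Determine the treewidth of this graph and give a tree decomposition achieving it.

Treewidth 2.
One optimal decomposition is:
Bags: B1 = {1, 2, 3}  B2 = {1, 3, 5}  B3 = {3, 4, 5}
Tree: B1–B2, B2–B3

The largest bag has 3 vertices, giving width 2; this decomposition certifies tw(G) ≤ 2. The edges 3–2–1–5–4–3 form a cycle, so G is not a tree and its treewidth is at least 2. The upper and lower bounds meet at 2, so that is the treewidth.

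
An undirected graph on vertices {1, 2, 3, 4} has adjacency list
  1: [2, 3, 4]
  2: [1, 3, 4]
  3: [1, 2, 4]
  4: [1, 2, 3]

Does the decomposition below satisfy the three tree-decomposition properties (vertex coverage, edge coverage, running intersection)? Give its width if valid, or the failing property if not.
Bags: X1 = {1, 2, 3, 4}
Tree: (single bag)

Yes; width 3.

Checking the three conditions: (i) the bags cover all of {1, 2, 3, 4}; (ii) for each edge, some bag contains both endpoints; (iii) the bags containing any fixed vertex form a subtree. All hold, so the decomposition is valid with width 4 − 1 = 3.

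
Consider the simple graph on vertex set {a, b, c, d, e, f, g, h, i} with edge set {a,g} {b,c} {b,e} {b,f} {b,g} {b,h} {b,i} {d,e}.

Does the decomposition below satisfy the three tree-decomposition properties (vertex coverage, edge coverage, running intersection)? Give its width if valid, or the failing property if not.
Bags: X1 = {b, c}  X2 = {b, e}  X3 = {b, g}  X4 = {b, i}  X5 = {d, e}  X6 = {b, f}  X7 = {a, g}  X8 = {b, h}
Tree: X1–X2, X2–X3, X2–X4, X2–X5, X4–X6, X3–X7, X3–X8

Vertex coverage: the bags together contain {a, b, c, d, e, f, g, h, i}, the full vertex set. Edge coverage: each edge of G has both endpoints in at least one bag. Running intersection: for every vertex, the bags containing it form a connected subtree. All three properties hold, so this is a valid tree decomposition of width max|bag| − 1 = 1, and hence tw(G) ≤ 1.

Yes; width 1.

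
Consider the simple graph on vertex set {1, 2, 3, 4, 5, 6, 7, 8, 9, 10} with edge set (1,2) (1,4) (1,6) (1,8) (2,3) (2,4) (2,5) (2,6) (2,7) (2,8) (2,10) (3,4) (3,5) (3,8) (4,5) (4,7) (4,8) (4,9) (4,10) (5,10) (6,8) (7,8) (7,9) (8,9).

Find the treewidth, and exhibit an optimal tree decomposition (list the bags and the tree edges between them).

The largest bag has 4 vertices, giving width 3; this decomposition certifies tw(G) ≤ 3. Conversely, {4, 7, 8, 9} is a clique of size 4, and the vertices of any clique must share a bag in every tree decomposition; so some bag has ≥ 4 vertices and tw(G) ≥ 3. Therefore the treewidth is 3.

Treewidth 3.
One optimal decomposition is:
Bags: B1 = {2, 4, 7, 8}  B2 = {2, 3, 4, 8}  B3 = {1, 2, 4, 8}  B4 = {4, 7, 8, 9}  B5 = {2, 3, 4, 5}  B6 = {1, 2, 6, 8}  B7 = {2, 4, 5, 10}
Tree: B1–B2, B1–B3, B1–B4, B2–B5, B3–B6, B5–B7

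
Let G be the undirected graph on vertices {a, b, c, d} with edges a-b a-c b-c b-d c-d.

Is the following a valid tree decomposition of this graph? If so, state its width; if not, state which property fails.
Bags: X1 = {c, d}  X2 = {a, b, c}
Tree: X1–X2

A tree decomposition must satisfy three properties: every vertex lies in some bag; for every edge, both endpoints lie together in some bag; and for every vertex, the bags containing it form a connected subtree. Here edge (b,d) lies in no bag, so the decomposition is invalid.

No — edge (b,d) lies in no bag.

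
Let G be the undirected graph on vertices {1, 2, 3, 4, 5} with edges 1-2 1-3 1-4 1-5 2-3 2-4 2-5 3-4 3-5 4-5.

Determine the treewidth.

A width-4 tree decomposition is:
Bags: B1 = {1, 2, 3, 4, 5}
Tree: (single bag)
A single bag containing all 5 vertices is trivially a valid decomposition of width 4. Conversely, {1, 2, 3, 4, 5} is a clique of size 5, and the vertices of any clique must share a bag in every tree decomposition; so some bag has ≥ 5 vertices and tw(G) ≥ 4. The upper and lower bounds meet at 4, so that is the treewidth.

4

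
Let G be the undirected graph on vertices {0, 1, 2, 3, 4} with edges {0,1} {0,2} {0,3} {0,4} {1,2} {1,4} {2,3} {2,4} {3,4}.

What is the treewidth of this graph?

A width-3 tree decomposition is:
Bags: B1 = {0, 1, 2, 4}  B2 = {0, 2, 3, 4}
Tree: B1–B2
Each bag holds 4 vertices, so the decomposition has width 3, which upper-bounds the treewidth. For the lower bound, the 4 vertices {0, 1, 2, 4} are pairwise adjacent, and any tree decomposition puts a clique entirely inside one bag — forcing width ≥ 3. Therefore the treewidth is 3.

3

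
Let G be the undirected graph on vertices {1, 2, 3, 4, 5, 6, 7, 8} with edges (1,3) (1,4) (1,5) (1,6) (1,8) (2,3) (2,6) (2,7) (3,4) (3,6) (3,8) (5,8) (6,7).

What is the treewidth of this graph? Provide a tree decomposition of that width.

The largest bag has 3 vertices, giving width 2; this decomposition certifies tw(G) ≤ 2. Conversely, {1, 3, 8} is a clique of size 3, and the vertices of any clique must share a bag in every tree decomposition; so some bag has ≥ 3 vertices and tw(G) ≥ 2. Therefore the treewidth is 2.

Treewidth 2.
One optimal decomposition is:
Bags: B1 = {1, 5, 8}  B2 = {1, 3, 8}  B3 = {1, 3, 6}  B4 = {2, 3, 6}  B5 = {1, 3, 4}  B6 = {2, 6, 7}
Tree: B1–B2, B2–B3, B3–B4, B2–B5, B4–B6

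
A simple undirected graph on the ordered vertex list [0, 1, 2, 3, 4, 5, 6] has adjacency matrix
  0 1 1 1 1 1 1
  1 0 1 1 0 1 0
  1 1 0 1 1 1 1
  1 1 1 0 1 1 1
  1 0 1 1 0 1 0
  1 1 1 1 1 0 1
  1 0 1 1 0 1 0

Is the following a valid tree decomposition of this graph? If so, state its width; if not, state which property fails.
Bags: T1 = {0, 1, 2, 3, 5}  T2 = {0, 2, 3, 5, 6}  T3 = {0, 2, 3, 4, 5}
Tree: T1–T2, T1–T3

Yes; width 4.

Checking the three conditions: (i) the bags cover all of {0, 1, 2, 3, 4, 5, 6}; (ii) for each edge, some bag contains both endpoints; (iii) the bags containing any fixed vertex form a subtree. All hold, so the decomposition is valid with width 5 − 1 = 4.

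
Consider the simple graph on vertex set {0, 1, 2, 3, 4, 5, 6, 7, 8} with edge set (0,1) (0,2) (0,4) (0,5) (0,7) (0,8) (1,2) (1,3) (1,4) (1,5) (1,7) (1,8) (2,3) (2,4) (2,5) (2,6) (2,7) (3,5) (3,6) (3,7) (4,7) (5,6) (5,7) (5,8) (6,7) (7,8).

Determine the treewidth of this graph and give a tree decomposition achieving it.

Treewidth 4.
One such decomposition:
Bags: B1 = {1, 2, 3, 5, 7}  B2 = {0, 1, 2, 5, 7}  B3 = {2, 3, 5, 6, 7}  B4 = {0, 1, 2, 4, 7}  B5 = {0, 1, 5, 7, 8}
Tree: B1–B2, B1–B3, B2–B4, B2–B5

The largest bag has 5 vertices, giving width 4; this decomposition certifies tw(G) ≤ 4. Conversely, {0, 1, 5, 7, 8} is a clique of size 5, and the vertices of any clique must share a bag in every tree decomposition; so some bag has ≥ 5 vertices and tw(G) ≥ 4. The upper and lower bounds meet at 4, so that is the treewidth.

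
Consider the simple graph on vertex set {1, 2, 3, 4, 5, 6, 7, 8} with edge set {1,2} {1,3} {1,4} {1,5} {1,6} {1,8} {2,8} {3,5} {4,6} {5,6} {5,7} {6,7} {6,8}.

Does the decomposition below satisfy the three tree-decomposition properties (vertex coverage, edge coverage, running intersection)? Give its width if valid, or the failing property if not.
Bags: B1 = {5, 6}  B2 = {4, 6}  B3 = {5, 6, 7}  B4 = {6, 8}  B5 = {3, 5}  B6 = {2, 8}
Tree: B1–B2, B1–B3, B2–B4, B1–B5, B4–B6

No — vertex 1 appears in no bag.

A tree decomposition must satisfy three properties: every vertex lies in some bag; for every edge, both endpoints lie together in some bag; and for every vertex, the bags containing it form a connected subtree. Here vertex 1 appears in no bag, so the decomposition is invalid.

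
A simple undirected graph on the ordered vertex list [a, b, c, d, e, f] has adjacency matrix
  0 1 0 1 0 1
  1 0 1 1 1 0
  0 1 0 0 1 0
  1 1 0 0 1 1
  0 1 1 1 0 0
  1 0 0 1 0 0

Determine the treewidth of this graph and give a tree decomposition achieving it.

Every bag has size at most 3, so the width is 3 − 1 = 2 and tw(G) ≤ 2. On the other hand G contains the 3-clique {b, d, e}. A clique must lie in a single bag of any decomposition, so no decomposition can have width below 2. Combining the bounds, tw(G) = 2.

Treewidth 2.
Bags: B1 = {b, d, e}  B2 = {b, c, e}  B3 = {a, b, d}  B4 = {a, d, f}
Tree: B1–B2, B1–B3, B3–B4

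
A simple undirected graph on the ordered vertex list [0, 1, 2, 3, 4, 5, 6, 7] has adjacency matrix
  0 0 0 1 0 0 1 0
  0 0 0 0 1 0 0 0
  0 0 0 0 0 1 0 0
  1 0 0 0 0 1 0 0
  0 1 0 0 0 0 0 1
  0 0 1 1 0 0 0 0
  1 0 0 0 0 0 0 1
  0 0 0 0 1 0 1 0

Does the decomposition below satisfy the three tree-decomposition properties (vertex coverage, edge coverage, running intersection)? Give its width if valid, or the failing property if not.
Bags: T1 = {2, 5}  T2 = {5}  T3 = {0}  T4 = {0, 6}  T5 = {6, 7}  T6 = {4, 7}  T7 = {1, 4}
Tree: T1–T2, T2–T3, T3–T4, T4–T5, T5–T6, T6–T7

A tree decomposition must satisfy three properties: every vertex lies in some bag; for every edge, both endpoints lie together in some bag; and for every vertex, the bags containing it form a connected subtree. Here vertex 3 appears in no bag, so the decomposition is invalid.

No — vertex 3 appears in no bag.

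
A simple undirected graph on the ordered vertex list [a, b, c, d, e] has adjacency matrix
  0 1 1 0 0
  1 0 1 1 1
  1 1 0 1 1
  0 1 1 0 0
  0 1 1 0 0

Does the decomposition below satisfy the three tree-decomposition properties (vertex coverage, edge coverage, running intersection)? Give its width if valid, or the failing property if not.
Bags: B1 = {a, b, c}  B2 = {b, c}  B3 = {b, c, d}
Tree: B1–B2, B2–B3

A tree decomposition must satisfy three properties: every vertex lies in some bag; for every edge, both endpoints lie together in some bag; and for every vertex, the bags containing it form a connected subtree. Here vertex e appears in no bag, so the decomposition is invalid.

No — vertex e appears in no bag.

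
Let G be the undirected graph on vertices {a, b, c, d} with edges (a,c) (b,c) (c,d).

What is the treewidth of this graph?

1

A width-1 tree decomposition is:
Bags: B1 = {a, c}  B2 = {c, d}  B3 = {b, c}
Tree: B1–B2, B1–B3
The largest bag has 2 vertices, giving width 1; this decomposition certifies tw(G) ≤ 1. Any graph with an edge has treewidth ≥ 1, and G has the edge a–c. Combining the bounds, tw(G) = 1.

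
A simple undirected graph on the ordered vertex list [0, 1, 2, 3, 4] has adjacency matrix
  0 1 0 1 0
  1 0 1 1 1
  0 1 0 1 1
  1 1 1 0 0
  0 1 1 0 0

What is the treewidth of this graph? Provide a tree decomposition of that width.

Every bag has size at most 3, so the width is 3 − 1 = 2 and tw(G) ≤ 2. For the lower bound, the 3 vertices {0, 1, 3} are pairwise adjacent, and any tree decomposition puts a clique entirely inside one bag — forcing width ≥ 2. Therefore the treewidth is 2.

Treewidth 2.
Bags: B1 = {1, 2, 4}  B2 = {1, 2, 3}  B3 = {0, 1, 3}
Tree: B1–B2, B2–B3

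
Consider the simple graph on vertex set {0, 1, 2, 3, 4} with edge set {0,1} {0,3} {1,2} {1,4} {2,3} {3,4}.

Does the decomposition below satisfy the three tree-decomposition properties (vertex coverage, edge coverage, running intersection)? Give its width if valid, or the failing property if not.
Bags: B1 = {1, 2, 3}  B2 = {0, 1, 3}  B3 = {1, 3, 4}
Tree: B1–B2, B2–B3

Yes; width 2.

Vertex coverage: the bags together contain {0, 1, 2, 3, 4}, the full vertex set. Edge coverage: each edge of G has both endpoints in at least one bag. Running intersection: for every vertex, the bags containing it form a connected subtree. All three properties hold, so this is a valid tree decomposition of width max|bag| − 1 = 2, and hence tw(G) ≤ 2.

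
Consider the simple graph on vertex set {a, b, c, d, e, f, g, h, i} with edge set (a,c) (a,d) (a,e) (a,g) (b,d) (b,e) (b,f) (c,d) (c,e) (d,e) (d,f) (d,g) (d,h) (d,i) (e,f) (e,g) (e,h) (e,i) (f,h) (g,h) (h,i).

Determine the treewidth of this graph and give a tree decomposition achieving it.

Treewidth 3.
One such decomposition:
Bags: B1 = {d, e, f, h}  B2 = {d, e, h, i}  B3 = {d, e, g, h}  B4 = {a, d, e, g}  B5 = {b, d, e, f}  B6 = {a, c, d, e}
Tree: B1–B2, B2–B3, B3–B4, B1–B5, B4–B6

The largest bag has 4 vertices, giving width 3; this decomposition certifies tw(G) ≤ 3. Conversely, {d, e, g, h} is a clique of size 4, and the vertices of any clique must share a bag in every tree decomposition; so some bag has ≥ 4 vertices and tw(G) ≥ 3. The upper and lower bounds meet at 3, so that is the treewidth.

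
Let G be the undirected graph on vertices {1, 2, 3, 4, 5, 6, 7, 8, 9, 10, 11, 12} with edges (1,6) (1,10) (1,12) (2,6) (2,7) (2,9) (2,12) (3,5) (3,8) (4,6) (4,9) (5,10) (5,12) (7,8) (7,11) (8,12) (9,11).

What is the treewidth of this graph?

3

A width-3 tree decomposition is:
Bags: B1 = {1, 3, 5, 10}  B2 = {1, 3, 5, 12}  B3 = {1, 3, 8, 12}  B4 = {1, 6, 8, 12}  B5 = {2, 6, 8, 12}  B6 = {2, 6, 7, 8}  B7 = {2, 4, 6, 7}  B8 = {2, 4, 7, 9}  B9 = {4, 7, 9, 11}
Tree: B1–B2, B2–B3, B3–B4, B4–B5, B5–B6, B6–B7, B7–B8, B8–B9
The largest bag has 4 vertices, giving width 3; this decomposition certifies tw(G) ≤ 3. For the lower bound: the 4 vertex sets {3,5,10}, {1}, {12}, {2,6,7,8} are disjoint, each induces a connected subgraph, and every pair is joined by at least one edge of G. Contracting each set to a single vertex therefore yields K_{4} as a minor, and since treewidth is minor-monotone, tw(G) ≥ tw(K_{4}) = 3. Hence tw(G) = 3 exactly.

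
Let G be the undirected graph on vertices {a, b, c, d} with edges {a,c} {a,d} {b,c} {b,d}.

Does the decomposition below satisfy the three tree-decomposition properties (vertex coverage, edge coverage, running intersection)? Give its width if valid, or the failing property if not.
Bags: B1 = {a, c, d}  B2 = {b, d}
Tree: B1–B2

No — edge (c,b) lies in no bag.

A tree decomposition must satisfy three properties: every vertex lies in some bag; for every edge, both endpoints lie together in some bag; and for every vertex, the bags containing it form a connected subtree. Here edge (c,b) lies in no bag, so the decomposition is invalid.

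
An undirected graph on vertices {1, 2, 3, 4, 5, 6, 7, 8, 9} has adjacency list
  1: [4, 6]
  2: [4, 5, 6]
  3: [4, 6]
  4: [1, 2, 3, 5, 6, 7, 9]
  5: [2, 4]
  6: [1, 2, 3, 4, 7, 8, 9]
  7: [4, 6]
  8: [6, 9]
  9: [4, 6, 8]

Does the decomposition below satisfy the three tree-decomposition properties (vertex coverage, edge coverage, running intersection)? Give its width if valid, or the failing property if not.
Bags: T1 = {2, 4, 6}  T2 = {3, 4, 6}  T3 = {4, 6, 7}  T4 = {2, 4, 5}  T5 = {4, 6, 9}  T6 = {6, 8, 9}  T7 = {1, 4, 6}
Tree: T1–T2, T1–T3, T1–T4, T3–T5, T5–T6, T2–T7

Yes; width 2.

Every vertex of G appears in some bag (union = {1, 2, 3, 4, 5, 6, 7, 8, 9}); every edge is covered by a bag; and for each vertex v the set of bags containing v is connected in the bag tree. The decomposition is therefore valid. The largest bag has 3 vertices, so the width is 2.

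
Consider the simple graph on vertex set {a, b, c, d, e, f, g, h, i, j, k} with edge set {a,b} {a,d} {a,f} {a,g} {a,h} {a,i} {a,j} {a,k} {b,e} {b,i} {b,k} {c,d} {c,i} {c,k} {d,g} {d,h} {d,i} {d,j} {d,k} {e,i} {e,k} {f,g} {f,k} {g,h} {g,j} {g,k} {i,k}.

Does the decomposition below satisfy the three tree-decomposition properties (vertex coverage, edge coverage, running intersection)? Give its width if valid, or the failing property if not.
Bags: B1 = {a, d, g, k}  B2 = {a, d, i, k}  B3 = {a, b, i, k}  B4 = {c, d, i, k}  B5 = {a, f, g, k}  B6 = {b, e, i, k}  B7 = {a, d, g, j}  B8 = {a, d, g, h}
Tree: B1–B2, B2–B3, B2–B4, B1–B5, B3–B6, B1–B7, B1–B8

Vertex coverage: the bags together contain {a, b, c, d, e, f, g, h, i, j, k}, the full vertex set. Edge coverage: each edge of G has both endpoints in at least one bag. Running intersection: for every vertex, the bags containing it form a connected subtree. All three properties hold, so this is a valid tree decomposition of width max|bag| − 1 = 3, and hence tw(G) ≤ 3.

Yes; width 3.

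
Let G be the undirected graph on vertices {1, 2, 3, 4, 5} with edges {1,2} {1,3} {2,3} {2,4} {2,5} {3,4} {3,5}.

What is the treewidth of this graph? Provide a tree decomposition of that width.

Treewidth 2.
Bags: B1 = {2, 3, 4}  B2 = {2, 3, 5}  B3 = {1, 2, 3}
Tree: B1–B2, B2–B3

Each bag holds 3 vertices, so the decomposition has width 2, which upper-bounds the treewidth. For the lower bound, the 3 vertices {1, 2, 3} are pairwise adjacent, and any tree decomposition puts a clique entirely inside one bag — forcing width ≥ 2. Combining the bounds, tw(G) = 2.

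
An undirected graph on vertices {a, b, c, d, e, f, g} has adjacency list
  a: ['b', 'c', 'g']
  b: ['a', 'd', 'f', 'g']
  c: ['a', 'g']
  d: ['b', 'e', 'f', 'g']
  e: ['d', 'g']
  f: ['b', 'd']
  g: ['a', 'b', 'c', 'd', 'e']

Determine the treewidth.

2

A width-2 tree decomposition is:
Bags: B1 = {a, b, g}  B2 = {b, d, g}  B3 = {b, d, f}  B4 = {d, e, g}  B5 = {a, c, g}
Tree: B1–B2, B2–B3, B2–B4, B1–B5
Every bag has size at most 3, so the width is 3 − 1 = 2 and tw(G) ≤ 2. For the lower bound, the 3 vertices {d, e, g} are pairwise adjacent, and any tree decomposition puts a clique entirely inside one bag — forcing width ≥ 2. Combining the bounds, tw(G) = 2.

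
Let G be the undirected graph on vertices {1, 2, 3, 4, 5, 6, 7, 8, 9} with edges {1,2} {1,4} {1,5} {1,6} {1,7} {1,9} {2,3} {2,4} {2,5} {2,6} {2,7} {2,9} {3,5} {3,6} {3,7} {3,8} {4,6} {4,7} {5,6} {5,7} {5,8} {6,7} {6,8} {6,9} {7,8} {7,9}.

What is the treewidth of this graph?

4

A width-4 tree decomposition is:
Bags: B1 = {2, 3, 5, 6, 7}  B2 = {1, 2, 5, 6, 7}  B3 = {1, 2, 4, 6, 7}  B4 = {3, 5, 6, 7, 8}  B5 = {1, 2, 6, 7, 9}
Tree: B1–B2, B2–B3, B1–B4, B2–B5
The largest bag has 5 vertices, giving width 4; this decomposition certifies tw(G) ≤ 4. On the other hand G contains the 5-clique {3, 5, 6, 7, 8}. A clique must lie in a single bag of any decomposition, so no decomposition can have width below 4. Hence tw(G) = 4 exactly.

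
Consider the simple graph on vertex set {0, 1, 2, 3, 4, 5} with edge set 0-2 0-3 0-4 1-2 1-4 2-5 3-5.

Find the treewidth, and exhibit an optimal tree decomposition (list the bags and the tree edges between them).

Every bag has size at most 3, so the width is 3 − 1 = 2 and tw(G) ≤ 2. For the lower bound, G contains the cycle 3–5–2–0–3, so G is not a forest; only forests have treewidth ≤ 1, hence tw(G) ≥ 2. Combining the bounds, tw(G) = 2.

Treewidth 2.
Bags: B1 = {0, 3, 5}  B2 = {0, 2, 5}  B3 = {0, 2, 4}  B4 = {1, 2, 4}
Tree: B1–B2, B2–B3, B3–B4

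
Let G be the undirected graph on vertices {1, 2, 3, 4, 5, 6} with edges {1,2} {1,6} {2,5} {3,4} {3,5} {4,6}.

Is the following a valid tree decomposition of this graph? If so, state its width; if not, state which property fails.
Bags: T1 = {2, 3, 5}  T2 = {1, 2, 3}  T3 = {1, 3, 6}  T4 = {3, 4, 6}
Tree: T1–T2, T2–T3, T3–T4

Vertex coverage: the bags together contain {1, 2, 3, 4, 5, 6}, the full vertex set. Edge coverage: each edge of G has both endpoints in at least one bag. Running intersection: for every vertex, the bags containing it form a connected subtree. All three properties hold, so this is a valid tree decomposition of width max|bag| − 1 = 2, and hence tw(G) ≤ 2.

Yes; width 2.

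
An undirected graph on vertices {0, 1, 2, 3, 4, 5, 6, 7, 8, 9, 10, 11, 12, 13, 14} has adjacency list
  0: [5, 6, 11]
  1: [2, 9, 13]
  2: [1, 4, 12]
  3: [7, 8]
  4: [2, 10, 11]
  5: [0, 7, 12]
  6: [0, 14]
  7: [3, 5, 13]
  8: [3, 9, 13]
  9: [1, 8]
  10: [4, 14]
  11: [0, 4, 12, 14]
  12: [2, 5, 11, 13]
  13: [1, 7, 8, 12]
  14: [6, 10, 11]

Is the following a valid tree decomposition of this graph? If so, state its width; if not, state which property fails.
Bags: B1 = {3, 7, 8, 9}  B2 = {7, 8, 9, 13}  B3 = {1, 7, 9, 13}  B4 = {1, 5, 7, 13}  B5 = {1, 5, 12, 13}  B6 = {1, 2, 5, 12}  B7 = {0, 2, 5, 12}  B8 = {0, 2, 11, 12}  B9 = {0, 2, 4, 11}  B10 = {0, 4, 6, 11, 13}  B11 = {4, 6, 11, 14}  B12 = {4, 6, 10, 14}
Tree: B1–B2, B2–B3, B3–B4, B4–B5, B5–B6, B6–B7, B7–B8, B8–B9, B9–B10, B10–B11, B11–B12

No — bags containing vertex 13 are not connected in the tree.

A tree decomposition must satisfy three properties: every vertex lies in some bag; for every edge, both endpoints lie together in some bag; and for every vertex, the bags containing it form a connected subtree. Here bags containing vertex 13 are not connected in the tree, so the decomposition is invalid.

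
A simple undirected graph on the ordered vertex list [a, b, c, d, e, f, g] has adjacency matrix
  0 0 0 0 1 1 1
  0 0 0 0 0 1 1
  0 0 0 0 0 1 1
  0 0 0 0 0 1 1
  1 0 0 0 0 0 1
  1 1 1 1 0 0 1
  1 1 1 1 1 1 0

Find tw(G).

2

A width-2 tree decomposition is:
Bags: B1 = {d, f, g}  B2 = {c, f, g}  B3 = {b, f, g}  B4 = {a, f, g}  B5 = {a, e, g}
Tree: B1–B2, B2–B3, B3–B4, B4–B5
Every bag has size at most 3, so the width is 3 − 1 = 2 and tw(G) ≤ 2. Conversely, {a, e, g} is a clique of size 3, and the vertices of any clique must share a bag in every tree decomposition; so some bag has ≥ 3 vertices and tw(G) ≥ 2. The upper and lower bounds meet at 2, so that is the treewidth.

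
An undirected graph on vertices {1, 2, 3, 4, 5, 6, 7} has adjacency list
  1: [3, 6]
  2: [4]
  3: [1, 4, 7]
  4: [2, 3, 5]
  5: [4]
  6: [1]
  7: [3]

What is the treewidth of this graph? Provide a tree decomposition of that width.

Every bag has size at most 2, so the width is 2 − 1 = 1 and tw(G) ≤ 1. Any graph with an edge has treewidth ≥ 1, and G has the edge 3–4. Therefore the treewidth is 1.

Treewidth 1.
One such decomposition:
Bags: B1 = {3, 4}  B2 = {4, 5}  B3 = {3, 7}  B4 = {1, 3}  B5 = {2, 4}  B6 = {1, 6}
Tree: B1–B2, B1–B3, B1–B4, B1–B5, B4–B6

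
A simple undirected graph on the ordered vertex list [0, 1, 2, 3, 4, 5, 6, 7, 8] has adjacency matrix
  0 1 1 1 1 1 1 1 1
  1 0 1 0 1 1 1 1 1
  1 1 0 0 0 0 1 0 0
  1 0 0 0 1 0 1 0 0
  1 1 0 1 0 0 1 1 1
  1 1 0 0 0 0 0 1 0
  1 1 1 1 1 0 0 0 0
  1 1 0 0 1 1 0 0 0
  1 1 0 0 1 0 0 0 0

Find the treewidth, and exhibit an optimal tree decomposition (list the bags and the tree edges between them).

The largest bag has 4 vertices, giving width 3; this decomposition certifies tw(G) ≤ 3. For the lower bound, the 4 vertices {0, 1, 2, 6} are pairwise adjacent, and any tree decomposition puts a clique entirely inside one bag — forcing width ≥ 3. Combining the bounds, tw(G) = 3.

Treewidth 3.
One optimal decomposition is:
Bags: B1 = {0, 1, 4, 7}  B2 = {0, 1, 4, 6}  B3 = {0, 1, 5, 7}  B4 = {0, 1, 2, 6}  B5 = {0, 3, 4, 6}  B6 = {0, 1, 4, 8}
Tree: B1–B2, B1–B3, B2–B4, B2–B5, B1–B6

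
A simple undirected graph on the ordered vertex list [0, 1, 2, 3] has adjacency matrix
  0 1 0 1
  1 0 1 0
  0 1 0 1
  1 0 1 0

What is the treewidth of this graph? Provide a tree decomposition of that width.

The largest bag has 3 vertices, giving width 2; this decomposition certifies tw(G) ≤ 2. The edges 1–2–3–0–1 form a cycle, so G is not a tree and its treewidth is at least 2. Therefore the treewidth is 2.

Treewidth 2.
Bags: B1 = {1, 2, 3}  B2 = {0, 1, 3}
Tree: B1–B2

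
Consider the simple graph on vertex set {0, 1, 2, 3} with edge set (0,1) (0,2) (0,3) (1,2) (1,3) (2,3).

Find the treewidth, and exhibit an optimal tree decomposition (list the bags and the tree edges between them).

Treewidth 3.
One such decomposition:
Bags: B1 = {0, 1, 2, 3}
Tree: (single bag)

With just one bag of size 4, the width is 4 − 1 = 3, so tw(G) ≤ 3. On the other hand G contains the 4-clique {0, 1, 2, 3}. A clique must lie in a single bag of any decomposition, so no decomposition can have width below 3. Combining the bounds, tw(G) = 3.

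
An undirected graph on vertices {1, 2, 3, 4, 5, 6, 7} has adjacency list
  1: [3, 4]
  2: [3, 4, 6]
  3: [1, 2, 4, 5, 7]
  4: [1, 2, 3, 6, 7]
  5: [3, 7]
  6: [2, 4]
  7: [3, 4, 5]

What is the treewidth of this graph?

2

A width-2 tree decomposition is:
Bags: B1 = {3, 5, 7}  B2 = {3, 4, 7}  B3 = {2, 3, 4}  B4 = {2, 4, 6}  B5 = {1, 3, 4}
Tree: B1–B2, B2–B3, B3–B4, B3–B5
The largest bag has 3 vertices, giving width 2; this decomposition certifies tw(G) ≤ 2. Conversely, {1, 3, 4} is a clique of size 3, and the vertices of any clique must share a bag in every tree decomposition; so some bag has ≥ 3 vertices and tw(G) ≥ 2. Hence tw(G) = 2 exactly.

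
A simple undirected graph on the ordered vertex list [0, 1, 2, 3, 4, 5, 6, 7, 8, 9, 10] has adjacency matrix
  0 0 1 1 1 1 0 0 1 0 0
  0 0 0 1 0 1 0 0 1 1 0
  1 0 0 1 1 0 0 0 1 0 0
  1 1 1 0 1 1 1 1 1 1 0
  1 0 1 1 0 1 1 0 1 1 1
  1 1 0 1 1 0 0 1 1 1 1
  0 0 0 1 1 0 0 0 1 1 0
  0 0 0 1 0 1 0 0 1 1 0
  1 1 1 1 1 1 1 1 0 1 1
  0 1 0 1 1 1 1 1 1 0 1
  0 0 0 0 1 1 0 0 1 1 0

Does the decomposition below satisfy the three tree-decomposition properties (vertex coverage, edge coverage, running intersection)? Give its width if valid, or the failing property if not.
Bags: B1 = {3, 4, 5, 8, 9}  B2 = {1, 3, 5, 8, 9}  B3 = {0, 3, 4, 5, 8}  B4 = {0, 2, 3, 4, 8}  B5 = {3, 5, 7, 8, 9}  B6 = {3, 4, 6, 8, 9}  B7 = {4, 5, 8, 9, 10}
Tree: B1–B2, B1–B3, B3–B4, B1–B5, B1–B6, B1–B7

Yes; width 4.

Every vertex of G appears in some bag (union = {0, 1, 2, 3, 4, 5, 6, 7, 8, 9, 10}); every edge is covered by a bag; and for each vertex v the set of bags containing v is connected in the bag tree. The decomposition is therefore valid. The largest bag has 5 vertices, so the width is 4.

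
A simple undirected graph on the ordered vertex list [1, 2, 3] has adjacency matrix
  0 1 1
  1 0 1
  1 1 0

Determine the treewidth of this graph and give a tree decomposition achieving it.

Treewidth 2.
One optimal decomposition is:
Bags: B1 = {1, 2, 3}
Tree: (single bag)

With just one bag of size 3, the width is 3 − 1 = 2, so tw(G) ≤ 2. For the lower bound, the 3 vertices {1, 2, 3} are pairwise adjacent, and any tree decomposition puts a clique entirely inside one bag — forcing width ≥ 2. The upper and lower bounds meet at 2, so that is the treewidth.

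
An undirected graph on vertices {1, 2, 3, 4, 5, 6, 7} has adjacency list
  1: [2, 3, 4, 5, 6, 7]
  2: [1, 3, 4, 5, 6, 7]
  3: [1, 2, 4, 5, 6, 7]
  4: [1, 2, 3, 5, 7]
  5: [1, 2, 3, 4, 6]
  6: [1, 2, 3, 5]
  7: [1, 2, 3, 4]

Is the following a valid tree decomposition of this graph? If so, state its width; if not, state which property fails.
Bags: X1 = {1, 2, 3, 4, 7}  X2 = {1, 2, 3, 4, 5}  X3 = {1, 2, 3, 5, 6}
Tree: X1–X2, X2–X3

Yes; width 4.

Vertex coverage: the bags together contain {1, 2, 3, 4, 5, 6, 7}, the full vertex set. Edge coverage: each edge of G has both endpoints in at least one bag. Running intersection: for every vertex, the bags containing it form a connected subtree. All three properties hold, so this is a valid tree decomposition of width max|bag| − 1 = 4, and hence tw(G) ≤ 4.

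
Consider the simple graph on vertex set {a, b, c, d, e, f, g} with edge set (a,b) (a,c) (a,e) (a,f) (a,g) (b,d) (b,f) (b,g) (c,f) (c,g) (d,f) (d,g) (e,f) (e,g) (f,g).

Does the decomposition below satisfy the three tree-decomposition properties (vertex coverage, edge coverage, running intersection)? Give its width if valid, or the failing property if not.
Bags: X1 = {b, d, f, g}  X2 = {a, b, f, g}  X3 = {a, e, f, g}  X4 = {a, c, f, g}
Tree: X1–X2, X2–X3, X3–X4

Every vertex of G appears in some bag (union = {a, b, c, d, e, f, g}); every edge is covered by a bag; and for each vertex v the set of bags containing v is connected in the bag tree. The decomposition is therefore valid. The largest bag has 4 vertices, so the width is 3.

Yes; width 3.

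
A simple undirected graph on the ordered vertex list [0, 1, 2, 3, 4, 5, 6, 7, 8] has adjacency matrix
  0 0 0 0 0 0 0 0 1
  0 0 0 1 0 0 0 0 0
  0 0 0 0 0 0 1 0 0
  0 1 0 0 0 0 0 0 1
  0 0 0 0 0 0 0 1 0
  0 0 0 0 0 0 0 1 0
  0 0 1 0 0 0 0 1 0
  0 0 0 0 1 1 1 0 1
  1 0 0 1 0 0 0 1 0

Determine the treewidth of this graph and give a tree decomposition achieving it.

Treewidth 1.
One optimal decomposition is:
Bags: B1 = {7, 8}  B2 = {3, 8}  B3 = {4, 7}  B4 = {6, 7}  B5 = {0, 8}  B6 = {2, 6}  B7 = {1, 3}  B8 = {5, 7}
Tree: B1–B2, B1–B3, B1–B4, B2–B5, B4–B6, B2–B7, B3–B8

The largest bag has 2 vertices, giving width 1; this decomposition certifies tw(G) ≤ 1. Since G has at least one edge (e.g. 8–7), it is not an edgeless graph, so tw(G) ≥ 1. Therefore the treewidth is 1.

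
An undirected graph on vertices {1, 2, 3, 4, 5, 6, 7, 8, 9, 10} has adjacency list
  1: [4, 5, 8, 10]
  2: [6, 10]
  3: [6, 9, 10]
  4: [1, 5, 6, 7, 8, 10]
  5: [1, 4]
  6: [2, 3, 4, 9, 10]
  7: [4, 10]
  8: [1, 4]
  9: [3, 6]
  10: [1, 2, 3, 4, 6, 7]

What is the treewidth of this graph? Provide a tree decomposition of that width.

Each bag holds 3 vertices, so the decomposition has width 2, which upper-bounds the treewidth. On the other hand G contains the 3-clique {3, 6, 9}. A clique must lie in a single bag of any decomposition, so no decomposition can have width below 2. Therefore the treewidth is 2.

Treewidth 2.
One such decomposition:
Bags: B1 = {1, 4, 5}  B2 = {1, 4, 8}  B3 = {1, 4, 10}  B4 = {4, 7, 10}  B5 = {4, 6, 10}  B6 = {2, 6, 10}  B7 = {3, 6, 10}  B8 = {3, 6, 9}
Tree: B1–B2, B2–B3, B3–B4, B3–B5, B5–B6, B6–B7, B7–B8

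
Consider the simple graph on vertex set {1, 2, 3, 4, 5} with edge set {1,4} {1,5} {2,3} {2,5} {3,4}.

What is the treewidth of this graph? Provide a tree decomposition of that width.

Each bag holds 3 vertices, so the decomposition has width 2, which upper-bounds the treewidth. The edges 2–3–4–1–5–2 form a cycle, so G is not a tree and its treewidth is at least 2. Combining the bounds, tw(G) = 2.

Treewidth 2.
Bags: B1 = {2, 3, 4}  B2 = {1, 2, 4}  B3 = {1, 2, 5}
Tree: B1–B2, B2–B3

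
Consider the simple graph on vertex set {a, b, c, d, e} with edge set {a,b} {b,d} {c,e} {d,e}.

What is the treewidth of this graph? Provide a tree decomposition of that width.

Each bag holds 2 vertices, so the decomposition has width 1, which upper-bounds the treewidth. G has an edge, so its treewidth is at least 1. Hence tw(G) = 1 exactly.

Treewidth 1.
One such decomposition:
Bags: B1 = {a, b}  B2 = {b, d}  B3 = {d, e}  B4 = {c, e}
Tree: B1–B2, B2–B3, B3–B4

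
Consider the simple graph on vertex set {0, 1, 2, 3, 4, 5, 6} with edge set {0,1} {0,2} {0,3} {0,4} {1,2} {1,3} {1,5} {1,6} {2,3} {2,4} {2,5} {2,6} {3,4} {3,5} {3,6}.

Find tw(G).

3

A width-3 tree decomposition is:
Bags: B1 = {1, 2, 3, 5}  B2 = {0, 1, 2, 3}  B3 = {0, 2, 3, 4}  B4 = {1, 2, 3, 6}
Tree: B1–B2, B2–B3, B2–B4
Every bag has size at most 4, so the width is 4 − 1 = 3 and tw(G) ≤ 3. Conversely, {0, 1, 2, 3} is a clique of size 4, and the vertices of any clique must share a bag in every tree decomposition; so some bag has ≥ 4 vertices and tw(G) ≥ 3. Combining the bounds, tw(G) = 3.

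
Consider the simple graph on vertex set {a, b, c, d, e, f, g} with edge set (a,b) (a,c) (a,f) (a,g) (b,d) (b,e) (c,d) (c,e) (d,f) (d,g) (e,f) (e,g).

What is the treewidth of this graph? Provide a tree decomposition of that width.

Each bag holds 4 vertices, so the decomposition has width 3, which upper-bounds the treewidth. For the lower bound: the 4 vertex sets {d,f}, {a,b}, {e}, {g} are disjoint, each induces a connected subgraph, and every pair is joined by at least one edge of G. Contracting each set to a single vertex therefore yields K_{4} as a minor, and since treewidth is minor-monotone, tw(G) ≥ tw(K_{4}) = 3. Hence tw(G) = 3 exactly.

Treewidth 3.
One optimal decomposition is:
Bags: B1 = {a, d, e, f}  B2 = {a, b, d, e}  B3 = {a, d, e, g}  B4 = {a, c, d, e}
Tree: B1–B2, B2–B3, B3–B4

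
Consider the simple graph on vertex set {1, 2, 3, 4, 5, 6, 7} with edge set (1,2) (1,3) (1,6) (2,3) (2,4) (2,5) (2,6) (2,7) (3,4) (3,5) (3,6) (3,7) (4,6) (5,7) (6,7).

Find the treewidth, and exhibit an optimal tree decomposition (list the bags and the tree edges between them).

Treewidth 3.
Bags: B1 = {1, 2, 3, 6}  B2 = {2, 3, 6, 7}  B3 = {2, 3, 5, 7}  B4 = {2, 3, 4, 6}
Tree: B1–B2, B2–B3, B2–B4

The largest bag has 4 vertices, giving width 3; this decomposition certifies tw(G) ≤ 3. On the other hand G contains the 4-clique {2, 3, 5, 7}. A clique must lie in a single bag of any decomposition, so no decomposition can have width below 3. The upper and lower bounds meet at 3, so that is the treewidth.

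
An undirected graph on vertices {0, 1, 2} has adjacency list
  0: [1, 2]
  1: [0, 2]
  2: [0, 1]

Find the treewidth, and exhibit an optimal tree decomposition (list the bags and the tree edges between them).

Treewidth 2.
One optimal decomposition is:
Bags: B1 = {0, 1, 2}
Tree: (single bag)

With just one bag of size 3, the width is 3 − 1 = 2, so tw(G) ≤ 2. On the other hand G contains the 3-clique {0, 1, 2}. A clique must lie in a single bag of any decomposition, so no decomposition can have width below 2. Combining the bounds, tw(G) = 2.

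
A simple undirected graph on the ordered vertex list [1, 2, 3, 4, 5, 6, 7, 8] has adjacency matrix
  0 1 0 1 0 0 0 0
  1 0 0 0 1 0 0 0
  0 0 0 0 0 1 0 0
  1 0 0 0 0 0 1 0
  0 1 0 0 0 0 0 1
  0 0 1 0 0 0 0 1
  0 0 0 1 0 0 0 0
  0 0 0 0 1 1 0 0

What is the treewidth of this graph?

A width-1 tree decomposition is:
Bags: B1 = {4, 7}  B2 = {1, 4}  B3 = {1, 2}  B4 = {2, 5}  B5 = {5, 8}  B6 = {6, 8}  B7 = {3, 6}
Tree: B1–B2, B2–B3, B3–B4, B4–B5, B5–B6, B6–B7
The largest bag has 2 vertices, giving width 1; this decomposition certifies tw(G) ≤ 1. Any graph with an edge has treewidth ≥ 1, and G has the edge 7–4. Hence tw(G) = 1 exactly.

1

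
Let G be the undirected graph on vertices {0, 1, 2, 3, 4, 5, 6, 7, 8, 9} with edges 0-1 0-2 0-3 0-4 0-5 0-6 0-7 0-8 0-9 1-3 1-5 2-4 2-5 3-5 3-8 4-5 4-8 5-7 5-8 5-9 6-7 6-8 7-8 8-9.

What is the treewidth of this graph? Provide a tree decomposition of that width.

Treewidth 3.
One such decomposition:
Bags: B1 = {0, 3, 5, 8}  B2 = {0, 5, 7, 8}  B3 = {0, 5, 8, 9}  B4 = {0, 4, 5, 8}  B5 = {0, 6, 7, 8}  B6 = {0, 1, 3, 5}  B7 = {0, 2, 4, 5}
Tree: B1–B2, B2–B3, B3–B4, B2–B5, B1–B6, B4–B7

Every bag has size at most 4, so the width is 4 − 1 = 3 and tw(G) ≤ 3. Conversely, {0, 5, 8, 9} is a clique of size 4, and the vertices of any clique must share a bag in every tree decomposition; so some bag has ≥ 4 vertices and tw(G) ≥ 3. Combining the bounds, tw(G) = 3.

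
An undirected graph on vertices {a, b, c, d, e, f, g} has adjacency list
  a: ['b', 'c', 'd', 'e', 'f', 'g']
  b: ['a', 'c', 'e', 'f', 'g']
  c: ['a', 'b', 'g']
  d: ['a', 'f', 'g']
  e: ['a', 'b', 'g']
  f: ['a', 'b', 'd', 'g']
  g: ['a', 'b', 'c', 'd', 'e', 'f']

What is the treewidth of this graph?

A width-3 tree decomposition is:
Bags: B1 = {a, b, c, g}  B2 = {a, b, f, g}  B3 = {a, d, f, g}  B4 = {a, b, e, g}
Tree: B1–B2, B2–B3, B2–B4
The largest bag has 4 vertices, giving width 3; this decomposition certifies tw(G) ≤ 3. For the lower bound, the 4 vertices {a, d, f, g} are pairwise adjacent, and any tree decomposition puts a clique entirely inside one bag — forcing width ≥ 3. The upper and lower bounds meet at 3, so that is the treewidth.

3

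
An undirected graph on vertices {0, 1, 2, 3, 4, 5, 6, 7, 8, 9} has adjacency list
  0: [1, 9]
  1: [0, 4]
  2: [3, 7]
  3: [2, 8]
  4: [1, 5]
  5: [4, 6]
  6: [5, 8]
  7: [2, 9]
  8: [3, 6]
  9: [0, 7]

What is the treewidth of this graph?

A width-2 tree decomposition is:
Bags: B1 = {2, 7, 9}  B2 = {2, 3, 9}  B3 = {3, 8, 9}  B4 = {6, 8, 9}  B5 = {5, 6, 9}  B6 = {4, 5, 9}  B7 = {1, 4, 9}  B8 = {0, 1, 9}
Tree: B1–B2, B2–B3, B3–B4, B4–B5, B5–B6, B6–B7, B7–B8
The largest bag has 3 vertices, giving width 2; this decomposition certifies tw(G) ≤ 2. For the lower bound, G contains the cycle 9–7–2–3–8–6–5–4–1–0–9, so G is not a forest; only forests have treewidth ≤ 1, hence tw(G) ≥ 2. Combining the bounds, tw(G) = 2.

2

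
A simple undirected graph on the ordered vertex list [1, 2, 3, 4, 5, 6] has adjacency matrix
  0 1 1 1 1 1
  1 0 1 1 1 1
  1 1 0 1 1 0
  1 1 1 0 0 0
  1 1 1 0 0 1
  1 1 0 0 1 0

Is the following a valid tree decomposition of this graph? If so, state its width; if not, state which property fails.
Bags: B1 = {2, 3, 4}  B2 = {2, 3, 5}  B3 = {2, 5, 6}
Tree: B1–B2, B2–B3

No — vertex 1 appears in no bag.

A tree decomposition must satisfy three properties: every vertex lies in some bag; for every edge, both endpoints lie together in some bag; and for every vertex, the bags containing it form a connected subtree. Here vertex 1 appears in no bag, so the decomposition is invalid.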